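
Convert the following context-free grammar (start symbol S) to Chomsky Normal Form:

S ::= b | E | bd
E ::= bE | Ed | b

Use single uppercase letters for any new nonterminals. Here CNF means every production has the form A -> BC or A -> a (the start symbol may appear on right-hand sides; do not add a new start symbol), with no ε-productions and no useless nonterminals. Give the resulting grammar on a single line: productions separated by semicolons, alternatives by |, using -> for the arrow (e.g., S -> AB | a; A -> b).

S -> b | BA | BE | EA; A -> d; B -> b; E -> b | BE | EA

No ε-productions.
After unit-elimination: S -> b | Ed | bE | bd; E -> b | Ed | bE.
TERM: introduce B -> b, A -> d and substitute in every rule of length ≥2.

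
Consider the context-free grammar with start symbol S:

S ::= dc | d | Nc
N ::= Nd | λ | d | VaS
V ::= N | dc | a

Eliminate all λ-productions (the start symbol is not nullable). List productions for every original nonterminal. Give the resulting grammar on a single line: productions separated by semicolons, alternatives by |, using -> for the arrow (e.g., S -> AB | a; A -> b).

S -> c | d | Nc | dc; N -> d | Nd | aS | VaS; V -> N | a | dc

Nullable set: {N, V}.
S -> Nc: N nullable, giving Nc | c.
Drop N -> λ.
N -> Nd: N nullable, giving Nd | d.
N -> VaS: V nullable, giving VaS | aS.
V -> N: N nullable, giving N.
Unchanged (no nullable symbols): S -> d; S -> dc; N -> d; V -> a; V -> dc.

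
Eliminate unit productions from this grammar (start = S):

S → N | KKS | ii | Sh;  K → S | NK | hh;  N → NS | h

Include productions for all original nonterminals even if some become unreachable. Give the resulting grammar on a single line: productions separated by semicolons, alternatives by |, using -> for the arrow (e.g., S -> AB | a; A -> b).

S -> h | NS | Sh | ii | KKS; K -> h | NK | NS | Sh | hh | ii | KKS; N -> h | NS

Unit productions: K->S, S->N.
Unit pairs (A ⇒* B via units): (K,N), (K,S), (S,N).
S: inherits non-unit rules of {N, S} → KKS | NS | Sh | h | ii.
K: inherits non-unit rules of {K, N, S} → KKS | NK | NS | Sh | h | hh | ii.
N: inherits non-unit rules of {N} → NS | h.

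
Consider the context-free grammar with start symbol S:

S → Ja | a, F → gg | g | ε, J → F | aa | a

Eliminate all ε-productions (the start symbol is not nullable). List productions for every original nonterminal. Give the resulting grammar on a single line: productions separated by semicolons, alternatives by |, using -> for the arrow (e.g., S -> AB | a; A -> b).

Nullable set: {F, J}.
S -> Ja: J nullable, giving Ja | a.
Drop F -> ε.
J -> F: F nullable, giving F.
Unchanged (no nullable symbols): S -> a; F -> g; F -> gg; J -> a; J -> aa.

S -> a | Ja; F -> g | gg; J -> F | a | aa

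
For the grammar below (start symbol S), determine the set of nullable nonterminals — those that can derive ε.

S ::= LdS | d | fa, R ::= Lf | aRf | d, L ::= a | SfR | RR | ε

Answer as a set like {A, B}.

Directly nullable (have an ε-rule): {L}.
Not nullable: R, S — each has a terminal in every rule's right-hand side or depends on a non-nullable symbol.

{L}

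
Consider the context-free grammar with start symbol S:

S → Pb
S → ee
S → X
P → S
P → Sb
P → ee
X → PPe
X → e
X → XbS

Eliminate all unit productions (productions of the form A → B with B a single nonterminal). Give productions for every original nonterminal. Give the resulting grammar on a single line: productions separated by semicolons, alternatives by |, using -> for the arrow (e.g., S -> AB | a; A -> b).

S -> e | Pb | ee | PPe | XbS; P -> e | Pb | Sb | ee | PPe | XbS; X -> e | PPe | XbS

Unit productions: P->S, S->X.
Unit pairs (A ⇒* B via units): (P,S), (P,X), (S,X).
S: inherits non-unit rules of {S, X} → PPe | Pb | XbS | e | ee.
P: inherits non-unit rules of {P, S, X} → PPe | Pb | Sb | XbS | e | ee.
X: inherits non-unit rules of {X} → PPe | XbS | e.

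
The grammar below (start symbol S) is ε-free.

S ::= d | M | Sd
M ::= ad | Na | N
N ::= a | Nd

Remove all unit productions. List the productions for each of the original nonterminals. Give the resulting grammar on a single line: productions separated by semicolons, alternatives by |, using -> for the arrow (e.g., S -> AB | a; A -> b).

Unit productions: M->N, S->M.
Unit pairs (A ⇒* B via units): (M,N), (S,M), (S,N).
S: inherits non-unit rules of {M, N, S} → Na | Nd | Sd | a | ad | d.
M: inherits non-unit rules of {M, N} → Na | Nd | a | ad.
N: inherits non-unit rules of {N} → Nd | a.

S -> a | d | Na | Nd | Sd | ad; M -> a | Na | Nd | ad; N -> a | Nd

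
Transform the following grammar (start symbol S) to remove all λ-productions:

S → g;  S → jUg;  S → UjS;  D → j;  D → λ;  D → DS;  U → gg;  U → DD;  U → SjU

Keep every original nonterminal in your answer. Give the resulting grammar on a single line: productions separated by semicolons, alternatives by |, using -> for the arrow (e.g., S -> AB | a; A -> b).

S -> g | jS | jg | UjS | jUg; D -> S | j | DS; U -> D | DD | Sj | gg | SjU

Nullable set: {D, U}.
S -> UjS: U nullable, giving UjS | jS.
S -> jUg: U nullable, giving jUg | jg.
Drop D -> λ.
D -> DS: D nullable, giving DS | S.
U -> DD: D, D nullable, giving D | DD.
U -> SjU: U nullable, giving Sj | SjU.
Unchanged (no nullable symbols): S -> g; D -> j; U -> gg.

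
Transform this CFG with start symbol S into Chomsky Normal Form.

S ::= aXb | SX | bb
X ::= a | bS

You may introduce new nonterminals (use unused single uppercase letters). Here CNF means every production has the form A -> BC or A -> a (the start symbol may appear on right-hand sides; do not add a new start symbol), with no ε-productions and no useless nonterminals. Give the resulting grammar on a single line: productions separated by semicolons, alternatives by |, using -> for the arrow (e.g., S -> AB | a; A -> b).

S -> AC | BB | SX; A -> a; B -> b; C -> XB; X -> a | BS

No ε-productions.
No unit productions to eliminate.
TERM: introduce A -> a, B -> b and substitute in every rule of length ≥2.
BIN: S -> AXB becomes S -> AC, C -> XB.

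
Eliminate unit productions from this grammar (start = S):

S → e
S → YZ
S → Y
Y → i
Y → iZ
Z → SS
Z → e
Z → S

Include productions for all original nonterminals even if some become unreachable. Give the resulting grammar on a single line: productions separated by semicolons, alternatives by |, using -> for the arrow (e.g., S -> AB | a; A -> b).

Unit productions: S->Y, Z->S.
Unit pairs (A ⇒* B via units): (S,Y), (Z,S), (Z,Y).
S: inherits non-unit rules of {S, Y} → YZ | e | i | iZ.
Y: inherits non-unit rules of {Y} → i | iZ.
Z: inherits non-unit rules of {S, Y, Z} → SS | YZ | e | i | iZ.

S -> e | i | YZ | iZ; Y -> i | iZ; Z -> e | i | SS | YZ | iZ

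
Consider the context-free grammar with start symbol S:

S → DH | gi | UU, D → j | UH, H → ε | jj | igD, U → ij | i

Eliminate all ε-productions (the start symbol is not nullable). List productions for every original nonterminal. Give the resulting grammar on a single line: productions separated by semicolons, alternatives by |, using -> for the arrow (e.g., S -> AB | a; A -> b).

Nullable set: {H}.
S -> DH: H nullable, giving D | DH.
D -> UH: H nullable, giving U | UH.
Drop H -> ε.
Unchanged (no nullable symbols): S -> UU; S -> gi; D -> j; H -> igD; H -> jj; U -> i; U -> ij.

S -> D | DH | UU | gi; D -> U | j | UH; H -> jj | igD; U -> i | ij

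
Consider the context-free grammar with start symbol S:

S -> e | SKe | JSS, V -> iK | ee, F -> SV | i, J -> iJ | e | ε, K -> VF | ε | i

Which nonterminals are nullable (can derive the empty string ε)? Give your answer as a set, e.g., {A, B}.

Directly nullable (have an ε-rule): {J, K}.
Not nullable: F, S, V — each has a terminal in every rule's right-hand side or depends on a non-nullable symbol.

{J, K}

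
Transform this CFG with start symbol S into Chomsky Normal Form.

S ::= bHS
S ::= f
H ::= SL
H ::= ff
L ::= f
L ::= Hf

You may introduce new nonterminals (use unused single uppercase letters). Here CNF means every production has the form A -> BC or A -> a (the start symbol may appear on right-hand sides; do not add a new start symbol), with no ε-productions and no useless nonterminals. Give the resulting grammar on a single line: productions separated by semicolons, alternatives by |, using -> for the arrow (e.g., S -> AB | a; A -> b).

S -> f | BC; A -> f; B -> b; C -> HS; H -> AA | SL; L -> f | HA

No ε-productions.
No unit productions to eliminate.
TERM: introduce B -> b, A -> f and substitute in every rule of length ≥2.
BIN: S -> BHS becomes S -> BC, C -> HS.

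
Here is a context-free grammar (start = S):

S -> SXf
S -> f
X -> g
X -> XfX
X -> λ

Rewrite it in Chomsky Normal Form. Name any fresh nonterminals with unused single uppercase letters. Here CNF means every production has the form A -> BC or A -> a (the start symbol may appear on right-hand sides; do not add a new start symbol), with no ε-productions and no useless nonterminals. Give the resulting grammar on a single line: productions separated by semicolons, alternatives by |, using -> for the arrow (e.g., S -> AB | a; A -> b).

S -> f | SA | SB; A -> f; B -> XA; C -> AX; X -> f | g | AX | XA | XC

Nullable: {X}; after ε-elimination: S -> f | Sf | SXf; X -> f | g | Xf | fX | XfX.
No unit productions to eliminate.
TERM: introduce A -> f and substitute in every rule of length ≥2.
BIN: S -> SXA becomes S -> SB, B -> XA; X -> XAX becomes X -> XC, C -> AX.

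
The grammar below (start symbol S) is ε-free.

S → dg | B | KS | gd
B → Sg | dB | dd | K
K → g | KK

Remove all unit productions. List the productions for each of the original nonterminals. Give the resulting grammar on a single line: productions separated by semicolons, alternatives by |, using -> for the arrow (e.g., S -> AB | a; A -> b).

Unit productions: B->K, S->B.
Unit pairs (A ⇒* B via units): (B,K), (S,B), (S,K).
S: inherits non-unit rules of {B, K, S} → KK | KS | Sg | dB | dd | dg | g | gd.
B: inherits non-unit rules of {B, K} → KK | Sg | dB | dd | g.
K: inherits non-unit rules of {K} → KK | g.

S -> g | KK | KS | Sg | dB | dd | dg | gd; B -> g | KK | Sg | dB | dd; K -> g | KK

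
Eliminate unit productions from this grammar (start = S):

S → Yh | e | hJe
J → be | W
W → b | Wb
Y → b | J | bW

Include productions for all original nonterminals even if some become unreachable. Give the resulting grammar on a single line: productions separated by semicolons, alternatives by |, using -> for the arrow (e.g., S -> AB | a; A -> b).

S -> e | Yh | hJe; J -> b | Wb | be; W -> b | Wb; Y -> b | Wb | bW | be

Unit productions: J->W, Y->J.
Unit pairs (A ⇒* B via units): (J,W), (Y,J), (Y,W).
S: inherits non-unit rules of {S} → Yh | e | hJe.
J: inherits non-unit rules of {J, W} → Wb | b | be.
W: inherits non-unit rules of {W} → Wb | b.
Y: inherits non-unit rules of {J, W, Y} → Wb | b | bW | be.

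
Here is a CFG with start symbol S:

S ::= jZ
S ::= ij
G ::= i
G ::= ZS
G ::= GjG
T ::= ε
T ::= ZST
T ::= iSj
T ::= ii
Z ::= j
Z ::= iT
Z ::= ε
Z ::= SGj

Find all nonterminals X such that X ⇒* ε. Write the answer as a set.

{T, Z}

Directly nullable (have an ε-rule): {T, Z}.
Not nullable: G, S — each has a terminal in every rule's right-hand side or depends on a non-nullable symbol.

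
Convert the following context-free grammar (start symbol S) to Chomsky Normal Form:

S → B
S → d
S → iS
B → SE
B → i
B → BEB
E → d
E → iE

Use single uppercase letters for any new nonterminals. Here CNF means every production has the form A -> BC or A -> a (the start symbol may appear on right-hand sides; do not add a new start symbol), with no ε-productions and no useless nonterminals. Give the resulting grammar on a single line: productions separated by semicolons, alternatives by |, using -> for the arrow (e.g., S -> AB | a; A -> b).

No ε-productions.
After unit-elimination: S -> d | i | SE | iS | BEB; B -> i | SE | BEB; E -> d | iE.
TERM: introduce A -> i and substitute in every rule of length ≥2.
BIN: B -> BEB becomes B -> BC, C -> EB; S -> BEB becomes S -> BD, D -> EB.

S -> d | i | AS | BD | SE; A -> i; B -> i | BC | SE; C -> EB; D -> EB; E -> d | AE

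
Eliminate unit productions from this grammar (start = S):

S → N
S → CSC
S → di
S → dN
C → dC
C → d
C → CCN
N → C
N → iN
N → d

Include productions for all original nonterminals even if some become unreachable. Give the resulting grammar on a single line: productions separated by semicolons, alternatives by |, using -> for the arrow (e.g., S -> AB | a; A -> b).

S -> d | dC | dN | di | iN | CCN | CSC; C -> d | dC | CCN; N -> d | dC | iN | CCN

Unit productions: N->C, S->N.
Unit pairs (A ⇒* B via units): (N,C), (S,C), (S,N).
S: inherits non-unit rules of {C, N, S} → CCN | CSC | d | dC | dN | di | iN.
C: inherits non-unit rules of {C} → CCN | d | dC.
N: inherits non-unit rules of {C, N} → CCN | d | dC | iN.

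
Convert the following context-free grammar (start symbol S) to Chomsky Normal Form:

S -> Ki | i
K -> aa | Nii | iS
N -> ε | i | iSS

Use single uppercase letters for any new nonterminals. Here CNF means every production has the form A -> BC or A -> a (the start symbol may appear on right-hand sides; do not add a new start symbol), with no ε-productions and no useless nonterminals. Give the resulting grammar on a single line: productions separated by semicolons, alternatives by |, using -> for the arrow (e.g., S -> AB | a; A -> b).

S -> i | KA; A -> i; B -> a; C -> AA; D -> SS; K -> AA | AS | BB | NC; N -> i | AD

Nullable: {N}; after ε-elimination: S -> i | Ki; K -> aa | iS | ii | Nii; N -> i | iSS.
No unit productions to eliminate.
TERM: introduce B -> a, A -> i and substitute in every rule of length ≥2.
BIN: K -> NAA becomes K -> NC, C -> AA; N -> ASS becomes N -> AD, D -> SS.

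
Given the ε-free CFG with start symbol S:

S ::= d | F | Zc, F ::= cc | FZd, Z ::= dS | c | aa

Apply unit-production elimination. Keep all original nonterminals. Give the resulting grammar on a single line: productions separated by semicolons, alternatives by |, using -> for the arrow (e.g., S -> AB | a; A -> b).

S -> d | Zc | cc | FZd; F -> cc | FZd; Z -> c | aa | dS

Unit productions: S->F.
Unit pairs (A ⇒* B via units): (S,F).
S: inherits non-unit rules of {F, S} → FZd | Zc | cc | d.
F: inherits non-unit rules of {F} → FZd | cc.
Z: inherits non-unit rules of {Z} → aa | c | dS.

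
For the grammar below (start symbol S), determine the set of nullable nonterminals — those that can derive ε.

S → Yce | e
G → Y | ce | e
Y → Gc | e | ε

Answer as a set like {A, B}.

Directly nullable (have an ε-rule): {Y}.
G is nullable via G -> Y (every symbol on the right is already known nullable).
Not nullable: S — each has a terminal in every rule's right-hand side or depends on a non-nullable symbol.

{G, Y}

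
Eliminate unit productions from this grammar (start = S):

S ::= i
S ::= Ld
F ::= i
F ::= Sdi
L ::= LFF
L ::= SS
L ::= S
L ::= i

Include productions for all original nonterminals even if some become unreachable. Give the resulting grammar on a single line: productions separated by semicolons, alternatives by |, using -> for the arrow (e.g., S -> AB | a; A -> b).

S -> i | Ld; F -> i | Sdi; L -> i | Ld | SS | LFF

Unit productions: L->S.
Unit pairs (A ⇒* B via units): (L,S).
S: inherits non-unit rules of {S} → Ld | i.
F: inherits non-unit rules of {F} → Sdi | i.
L: inherits non-unit rules of {L, S} → LFF | Ld | SS | i.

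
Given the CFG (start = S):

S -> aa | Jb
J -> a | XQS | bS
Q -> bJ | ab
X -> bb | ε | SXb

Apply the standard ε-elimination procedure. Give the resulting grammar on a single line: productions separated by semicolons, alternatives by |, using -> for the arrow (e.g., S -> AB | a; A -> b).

S -> Jb | aa; J -> a | QS | bS | XQS; Q -> ab | bJ; X -> Sb | bb | SXb

Nullable set: {X}.
J -> XQS: X nullable, giving QS | XQS.
Drop X -> ε.
X -> SXb: X nullable, giving SXb | Sb.
Unchanged (no nullable symbols): S -> Jb; S -> aa; J -> a; J -> bS; Q -> ab; Q -> bJ; X -> bb.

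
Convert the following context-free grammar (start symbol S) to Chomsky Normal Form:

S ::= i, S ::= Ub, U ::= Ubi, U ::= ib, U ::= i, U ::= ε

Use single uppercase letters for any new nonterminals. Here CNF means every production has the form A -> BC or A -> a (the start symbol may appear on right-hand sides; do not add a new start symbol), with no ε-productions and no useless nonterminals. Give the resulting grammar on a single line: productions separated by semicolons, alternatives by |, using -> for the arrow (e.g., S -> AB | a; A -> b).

S -> b | i | UA; A -> b; B -> i; C -> AB; U -> i | AB | BA | UC

Nullable: {U}; after ε-elimination: S -> b | i | Ub; U -> i | bi | ib | Ubi.
No unit productions to eliminate.
TERM: introduce A -> b, B -> i and substitute in every rule of length ≥2.
BIN: U -> UAB becomes U -> UC, C -> AB.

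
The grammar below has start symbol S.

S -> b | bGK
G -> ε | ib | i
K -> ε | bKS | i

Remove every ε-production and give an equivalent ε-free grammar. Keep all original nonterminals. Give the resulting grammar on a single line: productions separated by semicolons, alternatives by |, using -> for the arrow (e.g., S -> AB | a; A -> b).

S -> b | bG | bK | bGK; G -> i | ib; K -> i | bS | bKS

Nullable set: {G, K}.
S -> bGK: G, K nullable, giving b | bG | bGK | bK.
Drop G -> ε.
Drop K -> ε.
K -> bKS: K nullable, giving bKS | bS.
Unchanged (no nullable symbols): S -> b; G -> i; G -> ib; K -> i.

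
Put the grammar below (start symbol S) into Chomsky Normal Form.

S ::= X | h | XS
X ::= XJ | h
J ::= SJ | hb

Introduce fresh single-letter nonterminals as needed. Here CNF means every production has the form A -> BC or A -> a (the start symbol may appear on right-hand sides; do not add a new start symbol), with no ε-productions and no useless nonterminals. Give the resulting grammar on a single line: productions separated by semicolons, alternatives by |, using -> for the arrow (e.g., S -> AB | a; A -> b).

S -> h | XJ | XS; A -> h; B -> b; J -> AB | SJ; X -> h | XJ

No ε-productions.
After unit-elimination: S -> h | XJ | XS; J -> SJ | hb; X -> h | XJ.
TERM: introduce B -> b, A -> h and substitute in every rule of length ≥2.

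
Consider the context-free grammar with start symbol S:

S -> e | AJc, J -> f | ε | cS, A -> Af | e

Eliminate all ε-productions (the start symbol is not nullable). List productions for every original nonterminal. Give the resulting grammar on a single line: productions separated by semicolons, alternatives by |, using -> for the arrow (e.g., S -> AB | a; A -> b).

S -> e | Ac | AJc; A -> e | Af; J -> f | cS

Nullable set: {J}.
S -> AJc: J nullable, giving AJc | Ac.
Drop J -> ε.
Unchanged (no nullable symbols): S -> e; A -> Af; A -> e; J -> cS; J -> f.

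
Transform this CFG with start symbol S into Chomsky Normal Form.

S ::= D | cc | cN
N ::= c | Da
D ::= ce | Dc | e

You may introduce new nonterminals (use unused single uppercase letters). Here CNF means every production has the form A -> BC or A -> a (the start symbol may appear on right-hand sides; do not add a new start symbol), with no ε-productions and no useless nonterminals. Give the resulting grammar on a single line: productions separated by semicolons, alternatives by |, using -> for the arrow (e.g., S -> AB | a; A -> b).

No ε-productions.
After unit-elimination: S -> e | Dc | cN | cc | ce; D -> e | Dc | ce; N -> c | Da.
TERM: introduce C -> a, A -> c, B -> e and substitute in every rule of length ≥2.

S -> e | AA | AB | AN | DA; A -> c; B -> e; C -> a; D -> e | AB | DA; N -> c | DC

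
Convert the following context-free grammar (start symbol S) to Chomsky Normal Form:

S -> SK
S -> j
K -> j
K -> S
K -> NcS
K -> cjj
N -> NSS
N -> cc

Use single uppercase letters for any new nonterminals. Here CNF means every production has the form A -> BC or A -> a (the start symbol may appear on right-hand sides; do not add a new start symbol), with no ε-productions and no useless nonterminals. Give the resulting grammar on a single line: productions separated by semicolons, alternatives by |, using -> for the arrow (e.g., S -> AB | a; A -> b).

S -> j | SK; A -> c; B -> j; C -> BB; D -> AS; E -> SS; K -> j | AC | ND | SK; N -> AA | NE

No ε-productions.
After unit-elimination: S -> j | SK; K -> j | SK | NcS | cjj; N -> cc | NSS.
TERM: introduce A -> c, B -> j and substitute in every rule of length ≥2.
BIN: K -> ABB becomes K -> AC, C -> BB; K -> NAS becomes K -> ND, D -> AS; N -> NSS becomes N -> NE, E -> SS.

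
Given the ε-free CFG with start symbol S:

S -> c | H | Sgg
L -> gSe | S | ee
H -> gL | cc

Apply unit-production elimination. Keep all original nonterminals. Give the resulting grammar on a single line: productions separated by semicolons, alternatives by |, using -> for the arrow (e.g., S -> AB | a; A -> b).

S -> c | cc | gL | Sgg; H -> cc | gL; L -> c | cc | ee | gL | Sgg | gSe

Unit productions: L->S, S->H.
Unit pairs (A ⇒* B via units): (L,H), (L,S), (S,H).
S: inherits non-unit rules of {H, S} → Sgg | c | cc | gL.
H: inherits non-unit rules of {H} → cc | gL.
L: inherits non-unit rules of {H, L, S} → Sgg | c | cc | ee | gL | gSe.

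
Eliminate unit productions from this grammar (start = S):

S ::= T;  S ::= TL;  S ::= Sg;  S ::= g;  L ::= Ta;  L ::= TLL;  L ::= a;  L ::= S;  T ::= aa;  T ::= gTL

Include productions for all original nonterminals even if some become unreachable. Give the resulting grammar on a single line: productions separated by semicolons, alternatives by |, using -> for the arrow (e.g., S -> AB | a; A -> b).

S -> g | Sg | TL | aa | gTL; L -> a | g | Sg | TL | Ta | aa | TLL | gTL; T -> aa | gTL

Unit productions: L->S, S->T.
Unit pairs (A ⇒* B via units): (L,S), (L,T), (S,T).
S: inherits non-unit rules of {S, T} → Sg | TL | aa | g | gTL.
L: inherits non-unit rules of {L, S, T} → Sg | TL | TLL | Ta | a | aa | g | gTL.
T: inherits non-unit rules of {T} → aa | gTL.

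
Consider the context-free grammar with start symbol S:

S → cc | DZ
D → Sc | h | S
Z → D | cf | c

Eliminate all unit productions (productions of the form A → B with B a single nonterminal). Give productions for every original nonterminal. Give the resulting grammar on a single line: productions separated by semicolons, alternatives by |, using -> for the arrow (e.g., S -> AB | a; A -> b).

Unit productions: D->S, Z->D.
Unit pairs (A ⇒* B via units): (D,S), (Z,D), (Z,S).
S: inherits non-unit rules of {S} → DZ | cc.
D: inherits non-unit rules of {D, S} → DZ | Sc | cc | h.
Z: inherits non-unit rules of {D, S, Z} → DZ | Sc | c | cc | cf | h.

S -> DZ | cc; D -> h | DZ | Sc | cc; Z -> c | h | DZ | Sc | cc | cf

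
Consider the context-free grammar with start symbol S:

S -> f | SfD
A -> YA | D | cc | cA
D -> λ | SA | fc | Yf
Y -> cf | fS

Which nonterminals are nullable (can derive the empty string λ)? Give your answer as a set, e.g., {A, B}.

Directly nullable (have an ε-rule): {D}.
A is nullable via A -> D (every symbol on the right is already known nullable).
Not nullable: S, Y — each has a terminal in every rule's right-hand side or depends on a non-nullable symbol.

{A, D}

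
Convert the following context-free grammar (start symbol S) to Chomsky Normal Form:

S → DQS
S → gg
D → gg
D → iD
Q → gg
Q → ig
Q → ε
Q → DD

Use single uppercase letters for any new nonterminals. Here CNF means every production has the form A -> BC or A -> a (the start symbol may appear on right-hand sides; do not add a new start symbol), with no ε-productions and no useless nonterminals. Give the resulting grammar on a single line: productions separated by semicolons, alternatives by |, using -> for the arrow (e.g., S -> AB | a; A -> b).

S -> AA | DC | DS; A -> g; B -> i; C -> QS; D -> AA | BD; Q -> AA | BA | DD

Nullable: {Q}; after ε-elimination: S -> DS | gg | DQS; D -> gg | iD; Q -> DD | gg | ig.
No unit productions to eliminate.
TERM: introduce A -> g, B -> i and substitute in every rule of length ≥2.
BIN: S -> DQS becomes S -> DC, C -> QS.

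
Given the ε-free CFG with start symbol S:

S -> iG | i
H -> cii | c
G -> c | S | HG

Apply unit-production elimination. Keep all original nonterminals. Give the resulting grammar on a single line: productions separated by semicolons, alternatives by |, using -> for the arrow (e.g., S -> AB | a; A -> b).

Unit productions: G->S.
Unit pairs (A ⇒* B via units): (G,S).
S: inherits non-unit rules of {S} → i | iG.
G: inherits non-unit rules of {G, S} → HG | c | i | iG.
H: inherits non-unit rules of {H} → c | cii.

S -> i | iG; G -> c | i | HG | iG; H -> c | cii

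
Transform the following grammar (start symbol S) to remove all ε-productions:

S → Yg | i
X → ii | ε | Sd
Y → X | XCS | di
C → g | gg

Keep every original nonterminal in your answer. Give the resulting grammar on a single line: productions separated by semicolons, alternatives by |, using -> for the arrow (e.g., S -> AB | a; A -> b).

Nullable set: {X, Y}.
S -> Yg: Y nullable, giving Yg | g.
Drop X -> ε.
Y -> X: X nullable, giving X.
Y -> XCS: X nullable, giving CS | XCS.
Unchanged (no nullable symbols): S -> i; C -> g; C -> gg; X -> Sd; X -> ii; Y -> di.

S -> g | i | Yg; C -> g | gg; X -> Sd | ii; Y -> X | CS | di | XCS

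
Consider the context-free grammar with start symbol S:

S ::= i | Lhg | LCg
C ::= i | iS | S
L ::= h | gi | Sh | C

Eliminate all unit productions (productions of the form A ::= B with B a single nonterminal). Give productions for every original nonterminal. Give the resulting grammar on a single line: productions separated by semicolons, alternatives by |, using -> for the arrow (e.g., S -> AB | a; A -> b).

Unit productions: C->S, L->C.
Unit pairs (A ⇒* B via units): (C,S), (L,C), (L,S).
S: inherits non-unit rules of {S} → LCg | Lhg | i.
C: inherits non-unit rules of {C, S} → LCg | Lhg | i | iS.
L: inherits non-unit rules of {C, L, S} → LCg | Lhg | Sh | gi | h | i | iS.

S -> i | LCg | Lhg; C -> i | iS | LCg | Lhg; L -> h | i | Sh | gi | iS | LCg | Lhg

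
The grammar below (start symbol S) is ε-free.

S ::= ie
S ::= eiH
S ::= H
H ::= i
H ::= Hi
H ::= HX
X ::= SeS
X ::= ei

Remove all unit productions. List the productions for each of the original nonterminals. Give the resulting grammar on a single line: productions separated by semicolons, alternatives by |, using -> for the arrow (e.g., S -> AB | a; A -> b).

Unit productions: S->H.
Unit pairs (A ⇒* B via units): (S,H).
S: inherits non-unit rules of {H, S} → HX | Hi | eiH | i | ie.
H: inherits non-unit rules of {H} → HX | Hi | i.
X: inherits non-unit rules of {X} → SeS | ei.

S -> i | HX | Hi | ie | eiH; H -> i | HX | Hi; X -> ei | SeS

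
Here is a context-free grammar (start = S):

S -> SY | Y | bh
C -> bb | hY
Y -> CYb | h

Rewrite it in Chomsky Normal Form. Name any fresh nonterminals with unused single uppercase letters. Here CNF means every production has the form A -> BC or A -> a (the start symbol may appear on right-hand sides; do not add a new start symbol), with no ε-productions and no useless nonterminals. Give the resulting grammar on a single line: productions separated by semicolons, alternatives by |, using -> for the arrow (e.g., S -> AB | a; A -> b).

S -> h | AB | CD | SY; A -> b; B -> h; C -> AA | BY; D -> YA; E -> YA; Y -> h | CE

No ε-productions.
After unit-elimination: S -> h | SY | bh | CYb; C -> bb | hY; Y -> h | CYb.
TERM: introduce A -> b, B -> h and substitute in every rule of length ≥2.
BIN: S -> CYA becomes S -> CD, D -> YA; Y -> CYA becomes Y -> CE, E -> YA.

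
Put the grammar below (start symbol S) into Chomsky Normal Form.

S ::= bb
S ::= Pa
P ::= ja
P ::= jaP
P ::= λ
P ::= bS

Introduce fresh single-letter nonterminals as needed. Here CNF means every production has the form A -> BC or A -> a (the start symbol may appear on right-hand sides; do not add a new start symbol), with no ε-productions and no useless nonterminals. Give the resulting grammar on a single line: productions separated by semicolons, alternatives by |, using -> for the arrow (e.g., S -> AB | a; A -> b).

S -> a | AA | PC; A -> b; B -> j; C -> a; D -> CP; P -> AS | BC | BD

Nullable: {P}; after ε-elimination: S -> a | Pa | bb; P -> bS | ja | jaP.
No unit productions to eliminate.
TERM: introduce C -> a, A -> b, B -> j and substitute in every rule of length ≥2.
BIN: P -> BCP becomes P -> BD, D -> CP.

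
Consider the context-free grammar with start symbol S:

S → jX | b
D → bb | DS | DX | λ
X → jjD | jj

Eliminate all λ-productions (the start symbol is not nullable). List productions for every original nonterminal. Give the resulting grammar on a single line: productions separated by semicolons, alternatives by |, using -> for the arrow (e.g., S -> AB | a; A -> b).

Nullable set: {D}.
Drop D -> λ.
D -> DS: D nullable, giving DS | S.
D -> DX: D nullable, giving DX | X.
X -> jjD: D nullable, giving jj | jjD.
Unchanged (no nullable symbols): S -> b; S -> jX; D -> bb; X -> jj.

S -> b | jX; D -> S | X | DS | DX | bb; X -> jj | jjD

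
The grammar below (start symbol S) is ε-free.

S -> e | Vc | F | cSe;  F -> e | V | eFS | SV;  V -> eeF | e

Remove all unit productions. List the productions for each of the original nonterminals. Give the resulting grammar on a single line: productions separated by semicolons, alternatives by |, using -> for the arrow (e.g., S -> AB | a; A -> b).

Unit productions: F->V, S->F.
Unit pairs (A ⇒* B via units): (F,V), (S,F), (S,V).
S: inherits non-unit rules of {F, S, V} → SV | Vc | cSe | e | eFS | eeF.
F: inherits non-unit rules of {F, V} → SV | e | eFS | eeF.
V: inherits non-unit rules of {V} → e | eeF.

S -> e | SV | Vc | cSe | eFS | eeF; F -> e | SV | eFS | eeF; V -> e | eeF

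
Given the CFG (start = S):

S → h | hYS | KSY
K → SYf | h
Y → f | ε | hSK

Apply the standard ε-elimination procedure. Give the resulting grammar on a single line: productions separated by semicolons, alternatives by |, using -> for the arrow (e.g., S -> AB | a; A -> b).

Nullable set: {Y}.
S -> KSY: Y nullable, giving KS | KSY.
S -> hYS: Y nullable, giving hS | hYS.
K -> SYf: Y nullable, giving SYf | Sf.
Drop Y -> ε.
Unchanged (no nullable symbols): S -> h; K -> h; Y -> f; Y -> hSK.

S -> h | KS | hS | KSY | hYS; K -> h | Sf | SYf; Y -> f | hSK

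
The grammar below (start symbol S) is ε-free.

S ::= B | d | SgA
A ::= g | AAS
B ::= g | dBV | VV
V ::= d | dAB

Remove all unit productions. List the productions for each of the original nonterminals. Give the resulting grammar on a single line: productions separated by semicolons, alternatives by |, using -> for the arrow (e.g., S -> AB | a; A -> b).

Unit productions: S->B.
Unit pairs (A ⇒* B via units): (S,B).
S: inherits non-unit rules of {B, S} → SgA | VV | d | dBV | g.
A: inherits non-unit rules of {A} → AAS | g.
B: inherits non-unit rules of {B} → VV | dBV | g.
V: inherits non-unit rules of {V} → d | dAB.

S -> d | g | VV | SgA | dBV; A -> g | AAS; B -> g | VV | dBV; V -> d | dAB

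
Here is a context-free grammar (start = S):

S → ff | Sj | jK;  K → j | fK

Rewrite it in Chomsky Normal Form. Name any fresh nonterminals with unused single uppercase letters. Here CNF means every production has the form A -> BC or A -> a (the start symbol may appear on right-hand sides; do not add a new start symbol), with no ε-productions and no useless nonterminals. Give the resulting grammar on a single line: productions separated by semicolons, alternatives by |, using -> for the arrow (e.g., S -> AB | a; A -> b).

S -> AA | BK | SB; A -> f; B -> j; K -> j | AK

No ε-productions.
No unit productions to eliminate.
TERM: introduce A -> f, B -> j and substitute in every rule of length ≥2.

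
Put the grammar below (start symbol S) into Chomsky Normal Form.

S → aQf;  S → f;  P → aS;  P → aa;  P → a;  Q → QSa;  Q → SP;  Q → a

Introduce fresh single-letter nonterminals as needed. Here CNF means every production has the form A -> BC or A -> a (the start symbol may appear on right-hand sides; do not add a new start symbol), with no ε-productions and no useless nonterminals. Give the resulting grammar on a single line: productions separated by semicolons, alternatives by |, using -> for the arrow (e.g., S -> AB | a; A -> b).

S -> f | AD; A -> a; B -> f; C -> SA; D -> QB; P -> a | AA | AS; Q -> a | QC | SP

No ε-productions.
No unit productions to eliminate.
TERM: introduce A -> a, B -> f and substitute in every rule of length ≥2.
BIN: Q -> QSA becomes Q -> QC, C -> SA; S -> AQB becomes S -> AD, D -> QB.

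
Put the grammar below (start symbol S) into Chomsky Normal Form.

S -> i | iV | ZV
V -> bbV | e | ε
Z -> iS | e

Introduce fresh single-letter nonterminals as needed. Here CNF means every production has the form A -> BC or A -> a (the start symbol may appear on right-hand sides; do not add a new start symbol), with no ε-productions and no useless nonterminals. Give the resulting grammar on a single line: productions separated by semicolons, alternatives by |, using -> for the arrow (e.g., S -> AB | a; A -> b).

Nullable: {V}; after ε-elimination: S -> Z | i | ZV | iV; V -> e | bb | bbV; Z -> e | iS.
After unit-elimination: S -> e | i | ZV | iS | iV; V -> e | bb | bbV; Z -> e | iS.
TERM: introduce B -> b, A -> i and substitute in every rule of length ≥2.
BIN: V -> BBV becomes V -> BC, C -> BV.

S -> e | i | AS | AV | ZV; A -> i; B -> b; C -> BV; V -> e | BB | BC; Z -> e | AS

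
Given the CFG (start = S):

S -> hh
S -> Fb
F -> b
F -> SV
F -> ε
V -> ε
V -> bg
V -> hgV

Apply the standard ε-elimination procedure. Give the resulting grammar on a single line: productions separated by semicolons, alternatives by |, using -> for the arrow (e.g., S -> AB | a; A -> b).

S -> b | Fb | hh; F -> S | b | SV; V -> bg | hg | hgV

Nullable set: {F, V}.
S -> Fb: F nullable, giving Fb | b.
Drop F -> ε.
F -> SV: V nullable, giving S | SV.
Drop V -> ε.
V -> hgV: V nullable, giving hg | hgV.
Unchanged (no nullable symbols): S -> hh; F -> b; V -> bg.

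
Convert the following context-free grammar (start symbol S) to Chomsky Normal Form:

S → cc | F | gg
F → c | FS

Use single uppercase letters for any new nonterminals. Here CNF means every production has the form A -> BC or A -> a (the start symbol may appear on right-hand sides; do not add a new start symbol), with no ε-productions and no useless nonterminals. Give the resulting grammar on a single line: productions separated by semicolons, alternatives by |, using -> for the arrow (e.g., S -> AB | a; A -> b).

No ε-productions.
After unit-elimination: S -> c | FS | cc | gg; F -> c | FS.
TERM: introduce A -> c, B -> g and substitute in every rule of length ≥2.

S -> c | AA | BB | FS; A -> c; B -> g; F -> c | FS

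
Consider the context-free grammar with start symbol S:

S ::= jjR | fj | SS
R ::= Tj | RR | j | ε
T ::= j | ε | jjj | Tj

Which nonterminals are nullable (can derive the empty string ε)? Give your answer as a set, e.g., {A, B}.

{R, T}

Directly nullable (have an ε-rule): {R, T}.
Not nullable: S — each has a terminal in every rule's right-hand side or depends on a non-nullable symbol.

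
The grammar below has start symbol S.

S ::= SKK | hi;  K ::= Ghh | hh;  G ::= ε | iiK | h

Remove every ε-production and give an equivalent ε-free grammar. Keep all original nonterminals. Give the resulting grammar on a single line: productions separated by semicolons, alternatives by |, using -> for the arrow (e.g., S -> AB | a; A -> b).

S -> hi | SKK; G -> h | iiK; K -> hh | Ghh

Nullable set: {G}.
Drop G -> ε.
K -> Ghh: G nullable, giving Ghh | hh.
Unchanged (no nullable symbols): S -> SKK; S -> hi; G -> h; G -> iiK; K -> hh.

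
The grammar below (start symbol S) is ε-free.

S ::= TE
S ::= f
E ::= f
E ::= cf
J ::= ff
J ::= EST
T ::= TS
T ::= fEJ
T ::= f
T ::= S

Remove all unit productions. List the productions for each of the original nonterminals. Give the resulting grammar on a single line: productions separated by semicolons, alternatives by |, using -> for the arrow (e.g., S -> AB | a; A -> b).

S -> f | TE; E -> f | cf; J -> ff | EST; T -> f | TE | TS | fEJ

Unit productions: T->S.
Unit pairs (A ⇒* B via units): (T,S).
S: inherits non-unit rules of {S} → TE | f.
E: inherits non-unit rules of {E} → cf | f.
J: inherits non-unit rules of {J} → EST | ff.
T: inherits non-unit rules of {S, T} → TE | TS | f | fEJ.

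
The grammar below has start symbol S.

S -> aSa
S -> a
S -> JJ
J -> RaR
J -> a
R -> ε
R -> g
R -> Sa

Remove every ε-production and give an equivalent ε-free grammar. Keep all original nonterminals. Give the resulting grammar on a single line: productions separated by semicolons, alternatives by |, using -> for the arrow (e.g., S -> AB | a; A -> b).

Nullable set: {R}.
J -> RaR: R, R nullable, giving Ra | RaR | a | aR.
Drop R -> ε.
Unchanged (no nullable symbols): S -> JJ; S -> a; S -> aSa; J -> a; R -> Sa; R -> g.

S -> a | JJ | aSa; J -> a | Ra | aR | RaR; R -> g | Sa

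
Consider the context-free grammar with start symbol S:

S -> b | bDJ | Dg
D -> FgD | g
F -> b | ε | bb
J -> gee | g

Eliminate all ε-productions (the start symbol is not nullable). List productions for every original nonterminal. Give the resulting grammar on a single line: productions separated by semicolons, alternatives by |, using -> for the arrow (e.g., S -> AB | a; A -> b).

S -> b | Dg | bDJ; D -> g | gD | FgD; F -> b | bb; J -> g | gee

Nullable set: {F}.
D -> FgD: F nullable, giving FgD | gD.
Drop F -> ε.
Unchanged (no nullable symbols): S -> Dg; S -> b; S -> bDJ; D -> g; F -> b; F -> bb; J -> g; J -> gee.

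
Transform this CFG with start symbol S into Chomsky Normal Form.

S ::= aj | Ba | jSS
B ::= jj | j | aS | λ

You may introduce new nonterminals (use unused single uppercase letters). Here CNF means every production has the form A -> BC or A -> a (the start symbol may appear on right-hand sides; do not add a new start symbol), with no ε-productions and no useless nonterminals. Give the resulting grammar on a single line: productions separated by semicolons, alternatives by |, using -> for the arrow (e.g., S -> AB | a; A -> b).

S -> a | AC | BA | CD; A -> a; B -> j | AS | CC; C -> j; D -> SS

Nullable: {B}; after ε-elimination: S -> a | Ba | aj | jSS; B -> j | aS | jj.
No unit productions to eliminate.
TERM: introduce A -> a, C -> j and substitute in every rule of length ≥2.
BIN: S -> CSS becomes S -> CD, D -> SS.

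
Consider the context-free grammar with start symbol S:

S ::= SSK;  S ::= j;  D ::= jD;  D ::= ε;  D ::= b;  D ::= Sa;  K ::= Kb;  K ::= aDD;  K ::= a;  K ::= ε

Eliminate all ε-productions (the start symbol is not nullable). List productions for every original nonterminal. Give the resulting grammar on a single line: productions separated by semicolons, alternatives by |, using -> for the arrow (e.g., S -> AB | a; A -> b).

Nullable set: {D, K}.
S -> SSK: K nullable, giving SS | SSK.
Drop D -> ε.
D -> jD: D nullable, giving j | jD.
Drop K -> ε.
K -> Kb: K nullable, giving Kb | b.
K -> aDD: D, D nullable, giving a | aD | aDD.
Unchanged (no nullable symbols): S -> j; D -> Sa; D -> b; K -> a.

S -> j | SS | SSK; D -> b | j | Sa | jD; K -> a | b | Kb | aD | aDD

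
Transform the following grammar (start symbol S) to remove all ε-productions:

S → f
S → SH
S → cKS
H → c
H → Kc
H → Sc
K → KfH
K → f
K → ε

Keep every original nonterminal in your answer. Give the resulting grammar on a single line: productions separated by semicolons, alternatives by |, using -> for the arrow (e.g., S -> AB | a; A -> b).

S -> f | SH | cS | cKS; H -> c | Kc | Sc; K -> f | fH | KfH

Nullable set: {K}.
S -> cKS: K nullable, giving cKS | cS.
H -> Kc: K nullable, giving Kc | c.
Drop K -> ε.
K -> KfH: K nullable, giving KfH | fH.
Unchanged (no nullable symbols): S -> SH; S -> f; H -> Sc; H -> c; K -> f.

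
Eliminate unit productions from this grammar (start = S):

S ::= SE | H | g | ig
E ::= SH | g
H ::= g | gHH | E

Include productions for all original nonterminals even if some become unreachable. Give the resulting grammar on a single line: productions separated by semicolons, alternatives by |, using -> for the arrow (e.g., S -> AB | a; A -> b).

S -> g | SE | SH | ig | gHH; E -> g | SH; H -> g | SH | gHH

Unit productions: H->E, S->H.
Unit pairs (A ⇒* B via units): (H,E), (S,E), (S,H).
S: inherits non-unit rules of {E, H, S} → SE | SH | g | gHH | ig.
E: inherits non-unit rules of {E} → SH | g.
H: inherits non-unit rules of {E, H} → SH | g | gHH.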